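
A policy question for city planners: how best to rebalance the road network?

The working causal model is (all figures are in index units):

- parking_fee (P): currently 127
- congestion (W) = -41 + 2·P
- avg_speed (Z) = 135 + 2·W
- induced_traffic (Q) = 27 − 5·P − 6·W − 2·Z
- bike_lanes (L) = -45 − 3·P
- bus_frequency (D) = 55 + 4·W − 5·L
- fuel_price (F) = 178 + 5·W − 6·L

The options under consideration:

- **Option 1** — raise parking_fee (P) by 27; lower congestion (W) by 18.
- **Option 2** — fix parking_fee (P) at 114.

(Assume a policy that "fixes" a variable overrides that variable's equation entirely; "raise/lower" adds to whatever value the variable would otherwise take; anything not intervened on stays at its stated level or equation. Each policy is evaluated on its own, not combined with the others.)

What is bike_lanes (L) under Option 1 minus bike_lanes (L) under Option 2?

-120

Option 1 (P + 27, W − 18):
  P = 127 + 27 = 154
  L = -45 − 3·154 = -507
Option 2 (P := 114):
  P = 114
  L = -45 − 3·114 = -387
L: -507 − (-387) = -120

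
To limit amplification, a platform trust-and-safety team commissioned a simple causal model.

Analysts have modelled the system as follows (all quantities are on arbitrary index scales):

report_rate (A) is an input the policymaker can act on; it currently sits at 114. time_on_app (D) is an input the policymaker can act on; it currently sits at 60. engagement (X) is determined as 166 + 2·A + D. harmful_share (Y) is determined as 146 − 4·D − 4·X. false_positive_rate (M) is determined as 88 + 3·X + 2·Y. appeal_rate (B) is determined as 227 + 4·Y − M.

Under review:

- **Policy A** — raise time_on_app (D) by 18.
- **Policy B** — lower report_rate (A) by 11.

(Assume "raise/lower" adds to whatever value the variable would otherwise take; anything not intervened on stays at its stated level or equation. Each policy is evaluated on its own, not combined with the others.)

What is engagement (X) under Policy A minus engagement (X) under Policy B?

Policy A (D + 18):
  A = 114
  D = 60 + 18 = 78
  X = 166 + 2·114 + 78 = 472
Policy B (A − 11):
  A = 114 − 11 = 103
  D = 60
  X = 166 + 2·103 + 60 = 432
X: 472 − 432 = 40

40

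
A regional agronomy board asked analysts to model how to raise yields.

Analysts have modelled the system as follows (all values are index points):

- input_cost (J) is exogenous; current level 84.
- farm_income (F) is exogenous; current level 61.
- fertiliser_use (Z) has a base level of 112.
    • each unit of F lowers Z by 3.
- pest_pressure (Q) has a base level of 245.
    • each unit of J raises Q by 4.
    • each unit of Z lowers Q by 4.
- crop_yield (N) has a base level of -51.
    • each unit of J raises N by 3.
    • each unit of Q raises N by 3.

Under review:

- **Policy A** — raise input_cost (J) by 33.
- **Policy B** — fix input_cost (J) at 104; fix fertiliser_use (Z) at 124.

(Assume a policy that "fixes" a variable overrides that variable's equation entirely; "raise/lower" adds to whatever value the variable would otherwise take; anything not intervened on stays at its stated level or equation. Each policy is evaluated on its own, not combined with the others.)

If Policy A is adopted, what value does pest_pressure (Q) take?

997

Policy A (J + 33):
  J = 84 + 33 = 117
  F = 61
  Z = 112 − 3·61 = -71
  Q = 245 + 4·117 − 4·(-71) = 997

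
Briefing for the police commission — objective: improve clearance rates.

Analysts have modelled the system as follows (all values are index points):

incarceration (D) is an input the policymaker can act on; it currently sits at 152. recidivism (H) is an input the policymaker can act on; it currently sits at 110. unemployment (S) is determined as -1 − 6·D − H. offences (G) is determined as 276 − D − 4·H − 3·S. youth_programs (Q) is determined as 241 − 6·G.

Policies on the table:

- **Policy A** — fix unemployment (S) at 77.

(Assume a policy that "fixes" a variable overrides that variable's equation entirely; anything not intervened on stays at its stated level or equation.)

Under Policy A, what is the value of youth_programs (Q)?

Policy A (S := 77):
  D = 152
  H = 110
  S = 77
  G = 276 − 152 − 4·110 − 3·77 = -547
  Q = 241 − 6·(-547) = 3523

3523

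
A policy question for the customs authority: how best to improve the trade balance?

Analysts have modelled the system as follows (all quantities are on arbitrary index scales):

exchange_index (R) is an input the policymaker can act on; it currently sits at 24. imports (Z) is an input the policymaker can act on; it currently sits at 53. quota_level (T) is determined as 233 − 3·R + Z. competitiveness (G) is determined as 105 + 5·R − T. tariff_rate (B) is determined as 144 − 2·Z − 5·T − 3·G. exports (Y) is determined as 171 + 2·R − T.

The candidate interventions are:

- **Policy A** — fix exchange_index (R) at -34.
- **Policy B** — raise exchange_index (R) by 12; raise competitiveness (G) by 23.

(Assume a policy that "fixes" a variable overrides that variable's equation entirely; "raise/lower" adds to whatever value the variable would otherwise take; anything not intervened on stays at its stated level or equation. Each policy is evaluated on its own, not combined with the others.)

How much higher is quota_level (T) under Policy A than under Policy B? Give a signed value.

Policy A (R := -34):
  R = -34
  Z = 53
  T = 233 − 3·(-34) + 53 = 388
Policy B (R + 12, G + 23):
  R = 24 + 12 = 36
  Z = 53
  T = 233 − 3·36 + 53 = 178
T: 388 − 178 = 210

210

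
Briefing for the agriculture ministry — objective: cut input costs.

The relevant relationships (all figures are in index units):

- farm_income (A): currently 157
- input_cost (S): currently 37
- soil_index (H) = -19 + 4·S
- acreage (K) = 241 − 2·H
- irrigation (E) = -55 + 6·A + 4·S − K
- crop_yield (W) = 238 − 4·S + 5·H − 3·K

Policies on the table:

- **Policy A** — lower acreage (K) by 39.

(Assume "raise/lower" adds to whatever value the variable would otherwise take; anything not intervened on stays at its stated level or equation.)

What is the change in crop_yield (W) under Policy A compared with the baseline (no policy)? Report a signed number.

Baseline:
  S = 37
  H = -19 + 4·37 = 129
  K = 241 − 2·129 = -17
  W = 238 − 4·37 + 5·129 − 3·(-17) = 786
Policy A (K − 39):
  S = 37
  H = -19 + 4·37 = 129
  K = 241 − 2·129 (−39 from intervention) = -56
  W = 238 − 4·37 + 5·129 − 3·(-56) = 903
Change in W: 903 − 786 = 117

117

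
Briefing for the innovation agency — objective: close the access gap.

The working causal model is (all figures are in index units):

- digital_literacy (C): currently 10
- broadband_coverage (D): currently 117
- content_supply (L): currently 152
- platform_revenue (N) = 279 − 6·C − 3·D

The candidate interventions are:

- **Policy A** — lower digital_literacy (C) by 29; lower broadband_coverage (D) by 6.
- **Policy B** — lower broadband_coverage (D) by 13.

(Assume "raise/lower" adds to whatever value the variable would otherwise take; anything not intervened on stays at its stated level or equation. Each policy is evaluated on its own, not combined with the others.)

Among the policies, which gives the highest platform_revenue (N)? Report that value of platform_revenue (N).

Policy A (C − 29, D − 6):
  C = 10 − 29 = -19
  D = 117 − 6 = 111
  N = 279 − 6·(-19) − 3·111 = 60
Policy B (D − 13):
  C = 10
  D = 117 − 13 = 104
  N = 279 − 6·10 − 3·104 = -93
Comparing — Policy A: N=60, Policy B: N=-93. Highest is 60 (Policy A).

60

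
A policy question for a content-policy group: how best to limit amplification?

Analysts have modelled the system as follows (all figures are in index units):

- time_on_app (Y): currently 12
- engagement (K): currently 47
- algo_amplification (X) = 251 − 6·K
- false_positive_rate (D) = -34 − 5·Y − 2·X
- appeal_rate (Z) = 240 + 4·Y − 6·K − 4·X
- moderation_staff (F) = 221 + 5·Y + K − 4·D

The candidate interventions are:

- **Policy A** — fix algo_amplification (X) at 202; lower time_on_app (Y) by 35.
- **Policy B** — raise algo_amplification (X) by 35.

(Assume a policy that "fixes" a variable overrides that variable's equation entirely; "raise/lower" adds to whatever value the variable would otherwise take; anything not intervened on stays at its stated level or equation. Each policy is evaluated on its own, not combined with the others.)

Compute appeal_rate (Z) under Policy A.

-942

Policy A (X := 202, Y − 35):
  Y = 12 − 35 = -23
  K = 47
  X = 202
  Z = 240 + 4·(-23) − 6·47 − 4·202 = -942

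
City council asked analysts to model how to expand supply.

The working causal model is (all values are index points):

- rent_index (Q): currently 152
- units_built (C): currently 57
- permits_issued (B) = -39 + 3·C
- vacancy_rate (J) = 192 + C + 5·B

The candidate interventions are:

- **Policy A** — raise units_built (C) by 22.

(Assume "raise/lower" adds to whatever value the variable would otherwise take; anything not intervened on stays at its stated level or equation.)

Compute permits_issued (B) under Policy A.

Policy A (C + 22):
  C = 57 + 22 = 79
  B = -39 + 3·79 = 198

198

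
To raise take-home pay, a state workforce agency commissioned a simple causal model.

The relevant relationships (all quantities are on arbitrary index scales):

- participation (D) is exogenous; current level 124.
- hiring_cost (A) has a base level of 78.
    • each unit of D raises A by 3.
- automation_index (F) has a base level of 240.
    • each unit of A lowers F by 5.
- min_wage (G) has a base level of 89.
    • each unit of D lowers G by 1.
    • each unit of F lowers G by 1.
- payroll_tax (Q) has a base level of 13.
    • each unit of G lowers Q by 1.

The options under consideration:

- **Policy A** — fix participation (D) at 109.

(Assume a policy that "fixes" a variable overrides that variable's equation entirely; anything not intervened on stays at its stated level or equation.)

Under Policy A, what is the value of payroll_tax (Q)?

-1752

Policy A (D := 109):
  D = 109
  A = 78 + 3·109 = 405
  F = 240 − 5·405 = -1785
  G = 89 − 109 − (-1785) = 1765
  Q = 13 − 1765 = -1752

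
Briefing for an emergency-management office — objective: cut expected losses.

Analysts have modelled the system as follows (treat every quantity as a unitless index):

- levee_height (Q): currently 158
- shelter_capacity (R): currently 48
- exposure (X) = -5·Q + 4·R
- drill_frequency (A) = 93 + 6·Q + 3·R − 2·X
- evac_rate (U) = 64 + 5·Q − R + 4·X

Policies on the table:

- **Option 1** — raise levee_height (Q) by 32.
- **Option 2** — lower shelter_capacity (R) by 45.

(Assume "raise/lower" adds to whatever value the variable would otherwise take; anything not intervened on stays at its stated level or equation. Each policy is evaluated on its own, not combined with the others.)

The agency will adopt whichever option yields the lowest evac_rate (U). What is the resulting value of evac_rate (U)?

Option 1 (Q + 32):
  Q = 158 + 32 = 190
  R = 48
  X = 0 − 5·190 + 4·48 = -758
  U = 64 + 5·190 − 48 + 4·(-758) = -2066
Option 2 (R − 45):
  Q = 158
  R = 48 − 45 = 3
  X = 0 − 5·158 + 4·3 = -778
  U = 64 + 5·158 − 3 + 4·(-778) = -2261
Comparing — Option 1: U=-2066, Option 2: U=-2261. Lowest is -2261 (Option 2).

-2261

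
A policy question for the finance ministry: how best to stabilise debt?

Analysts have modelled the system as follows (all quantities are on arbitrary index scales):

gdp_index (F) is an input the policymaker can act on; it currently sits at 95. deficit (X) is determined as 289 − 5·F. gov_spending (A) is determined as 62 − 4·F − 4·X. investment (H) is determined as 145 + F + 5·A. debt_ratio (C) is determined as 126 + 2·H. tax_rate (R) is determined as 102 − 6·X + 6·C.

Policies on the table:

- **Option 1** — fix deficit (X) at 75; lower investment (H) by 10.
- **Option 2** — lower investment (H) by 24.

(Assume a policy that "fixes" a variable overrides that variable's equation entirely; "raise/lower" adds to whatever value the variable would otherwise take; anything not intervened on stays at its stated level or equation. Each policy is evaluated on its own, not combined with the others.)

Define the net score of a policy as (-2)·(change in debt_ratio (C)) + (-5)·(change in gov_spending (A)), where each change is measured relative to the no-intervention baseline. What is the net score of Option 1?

Baseline:
  F = 95
  X = 289 − 5·95 = -186
  A = 62 − 4·95 − 4·(-186) = 426
  H = 145 + 95 + 5·426 = 2370
  C = 126 + 2·2370 = 4866
Option 1 (X := 75, H − 10):
  F = 95
  X = 75
  A = 62 − 4·95 − 4·75 = -618
  H = 145 + 95 + 5·(-618) (−10 from intervention) = -2860
  C = 126 + 2·(-2860) = -5594
ΔC = -5594 − 4866 = -10460; ΔA = -618 − 426 = -1044
Score = (-2)·(-10460) + (-5)·(-1044) = 26140

26140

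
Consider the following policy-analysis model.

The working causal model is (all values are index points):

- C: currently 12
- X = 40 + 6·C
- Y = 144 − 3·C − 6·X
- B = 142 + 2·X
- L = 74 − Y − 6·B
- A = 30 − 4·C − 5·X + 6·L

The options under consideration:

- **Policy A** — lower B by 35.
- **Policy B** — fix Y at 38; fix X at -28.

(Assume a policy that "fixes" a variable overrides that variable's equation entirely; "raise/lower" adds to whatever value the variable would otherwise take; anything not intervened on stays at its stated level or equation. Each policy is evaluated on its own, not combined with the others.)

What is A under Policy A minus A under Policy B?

Policy A (B − 35):
  C = 12
  X = 40 + 6·12 = 112
  Y = 144 − 3·12 − 6·112 = -564
  B = 142 + 2·112 (−35 from intervention) = 331
  L = 74 − (-564) − 6·331 = -1348
  A = 30 − 4·12 − 5·112 + 6·(-1348) = -8666
Policy B (Y := 38, X := -28):
  C = 12
  X = -28
  Y = 38
  B = 142 + 2·(-28) = 86
  L = 74 − 38 − 6·86 = -480
  A = 30 − 4·12 − 5·(-28) + 6·(-480) = -2758
A: -8666 − (-2758) = -5908

-5908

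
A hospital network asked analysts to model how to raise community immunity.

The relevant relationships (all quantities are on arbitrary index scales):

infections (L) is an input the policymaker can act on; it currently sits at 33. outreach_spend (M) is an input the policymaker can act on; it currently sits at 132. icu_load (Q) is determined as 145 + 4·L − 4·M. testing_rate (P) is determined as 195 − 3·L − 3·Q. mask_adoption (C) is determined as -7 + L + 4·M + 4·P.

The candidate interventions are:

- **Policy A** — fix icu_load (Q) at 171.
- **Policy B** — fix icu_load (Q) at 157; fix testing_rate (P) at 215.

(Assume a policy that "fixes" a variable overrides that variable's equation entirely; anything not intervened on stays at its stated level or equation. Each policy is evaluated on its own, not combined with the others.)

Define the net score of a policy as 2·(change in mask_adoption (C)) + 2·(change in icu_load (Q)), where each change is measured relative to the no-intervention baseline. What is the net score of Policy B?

-4256

Baseline:
  L = 33
  M = 132
  Q = 145 + 4·33 − 4·132 = -251
  P = 195 − 3·33 − 3·(-251) = 849
  C = -7 + 33 + 4·132 + 4·849 = 3950
Policy B (Q := 157, P := 215):
  L = 33
  M = 132
  Q = 157
  P = 215
  C = -7 + 33 + 4·132 + 4·215 = 1414
ΔC = 1414 − 3950 = -2536; ΔQ = 157 − (-251) = 408
Score = 2·(-2536) + 2·408 = -4256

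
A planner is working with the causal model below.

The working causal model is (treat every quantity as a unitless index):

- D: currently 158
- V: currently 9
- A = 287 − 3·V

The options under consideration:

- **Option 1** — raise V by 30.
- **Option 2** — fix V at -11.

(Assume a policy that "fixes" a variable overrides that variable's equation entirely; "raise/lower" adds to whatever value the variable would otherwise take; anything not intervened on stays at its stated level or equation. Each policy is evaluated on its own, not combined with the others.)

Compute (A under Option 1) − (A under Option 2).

Option 1 (V + 30):
  V = 9 + 30 = 39
  A = 287 − 3·39 = 170
Option 2 (V := -11):
  V = -11
  A = 287 − 3·(-11) = 320
A: 170 − 320 = -150

-150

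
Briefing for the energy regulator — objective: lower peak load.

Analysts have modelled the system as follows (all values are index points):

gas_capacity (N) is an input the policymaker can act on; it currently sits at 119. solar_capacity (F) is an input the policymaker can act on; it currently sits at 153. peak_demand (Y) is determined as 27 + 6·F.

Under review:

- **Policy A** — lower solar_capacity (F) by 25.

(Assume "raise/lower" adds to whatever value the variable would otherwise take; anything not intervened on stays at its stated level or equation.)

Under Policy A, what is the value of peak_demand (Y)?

795

Policy A (F − 25):
  F = 153 − 25 = 128
  Y = 27 + 6·128 = 795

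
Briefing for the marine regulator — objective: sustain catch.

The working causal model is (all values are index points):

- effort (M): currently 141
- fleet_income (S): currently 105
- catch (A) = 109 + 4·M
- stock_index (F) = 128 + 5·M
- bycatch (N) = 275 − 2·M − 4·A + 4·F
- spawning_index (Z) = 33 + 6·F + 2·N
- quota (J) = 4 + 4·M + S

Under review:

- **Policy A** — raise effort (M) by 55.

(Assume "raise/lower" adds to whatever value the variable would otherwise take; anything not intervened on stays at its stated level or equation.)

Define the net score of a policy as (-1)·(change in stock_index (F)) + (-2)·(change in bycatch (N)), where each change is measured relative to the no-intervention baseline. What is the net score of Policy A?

-495

Baseline:
  M = 141
  A = 109 + 4·141 = 673
  F = 128 + 5·141 = 833
  N = 275 − 2·141 − 4·673 + 4·833 = 633
Policy A (M + 55):
  M = 141 + 55 = 196
  A = 109 + 4·196 = 893
  F = 128 + 5·196 = 1108
  N = 275 − 2·196 − 4·893 + 4·1108 = 743
ΔF = 1108 − 833 = 275; ΔN = 743 − 633 = 110
Score = (-1)·275 + (-2)·110 = -495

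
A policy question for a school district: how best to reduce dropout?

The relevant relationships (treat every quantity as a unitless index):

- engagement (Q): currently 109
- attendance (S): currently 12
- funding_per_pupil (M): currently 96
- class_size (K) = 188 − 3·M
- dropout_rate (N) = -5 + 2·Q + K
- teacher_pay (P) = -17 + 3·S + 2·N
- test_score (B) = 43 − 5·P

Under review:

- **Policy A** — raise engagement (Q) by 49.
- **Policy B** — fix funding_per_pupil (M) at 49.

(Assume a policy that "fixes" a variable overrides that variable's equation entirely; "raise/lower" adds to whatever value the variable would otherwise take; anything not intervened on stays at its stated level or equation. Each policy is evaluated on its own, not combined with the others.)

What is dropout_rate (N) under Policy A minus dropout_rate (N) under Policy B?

-43

Policy A (Q + 49):
  Q = 109 + 49 = 158
  M = 96
  K = 188 − 3·96 = -100
  N = -5 + 2·158 + (-100) = 211
Policy B (M := 49):
  Q = 109
  M = 49
  K = 188 − 3·49 = 41
  N = -5 + 2·109 + 41 = 254
N: 211 − 254 = -43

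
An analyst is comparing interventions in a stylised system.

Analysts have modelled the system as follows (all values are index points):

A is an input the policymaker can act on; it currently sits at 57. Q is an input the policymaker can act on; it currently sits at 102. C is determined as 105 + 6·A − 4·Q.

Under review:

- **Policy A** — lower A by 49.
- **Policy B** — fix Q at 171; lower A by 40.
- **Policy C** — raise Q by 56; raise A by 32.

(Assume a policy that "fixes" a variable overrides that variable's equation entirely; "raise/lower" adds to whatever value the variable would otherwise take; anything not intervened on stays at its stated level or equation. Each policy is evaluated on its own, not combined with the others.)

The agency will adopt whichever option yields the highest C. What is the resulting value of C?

Policy A (A − 49):
  A = 57 − 49 = 8
  Q = 102
  C = 105 + 6·8 − 4·102 = -255
Policy B (Q := 171, A − 40):
  A = 57 − 40 = 17
  Q = 171
  C = 105 + 6·17 − 4·171 = -477
Policy C (Q + 56, A + 32):
  A = 57 + 32 = 89
  Q = 102 + 56 = 158
  C = 105 + 6·89 − 4·158 = 7
Comparing — Policy A: C=-255, Policy B: C=-477, Policy C: C=7. Highest is 7 (Policy C).

7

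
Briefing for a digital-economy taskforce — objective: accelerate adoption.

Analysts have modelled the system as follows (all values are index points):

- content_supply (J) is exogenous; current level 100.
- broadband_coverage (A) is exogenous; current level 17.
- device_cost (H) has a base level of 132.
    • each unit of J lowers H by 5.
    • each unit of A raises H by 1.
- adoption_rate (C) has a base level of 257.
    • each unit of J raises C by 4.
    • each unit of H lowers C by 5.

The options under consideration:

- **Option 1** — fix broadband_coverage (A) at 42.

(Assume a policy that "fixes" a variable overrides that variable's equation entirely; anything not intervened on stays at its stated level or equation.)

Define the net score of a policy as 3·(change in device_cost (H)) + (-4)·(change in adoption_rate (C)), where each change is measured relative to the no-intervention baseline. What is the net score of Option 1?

Baseline:
  J = 100
  A = 17
  H = 132 − 5·100 + 17 = -351
  C = 257 + 4·100 − 5·(-351) = 2412
Option 1 (A := 42):
  J = 100
  A = 42
  H = 132 − 5·100 + 42 = -326
  C = 257 + 4·100 − 5·(-326) = 2287
ΔH = -326 − (-351) = 25; ΔC = 2287 − 2412 = -125
Score = 3·25 + (-4)·(-125) = 575

575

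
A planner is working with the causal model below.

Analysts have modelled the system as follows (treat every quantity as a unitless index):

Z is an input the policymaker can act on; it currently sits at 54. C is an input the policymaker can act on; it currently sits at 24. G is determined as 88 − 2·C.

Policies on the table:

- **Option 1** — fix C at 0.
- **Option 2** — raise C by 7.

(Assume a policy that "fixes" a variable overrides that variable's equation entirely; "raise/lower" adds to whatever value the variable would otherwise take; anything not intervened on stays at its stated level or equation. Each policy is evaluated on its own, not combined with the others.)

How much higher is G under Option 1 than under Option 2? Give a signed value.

Option 1 (C := 0):
  C = 0
  G = 88 − 2·0 = 88
Option 2 (C + 7):
  C = 24 + 7 = 31
  G = 88 − 2·31 = 26
G: 88 − 26 = 62

62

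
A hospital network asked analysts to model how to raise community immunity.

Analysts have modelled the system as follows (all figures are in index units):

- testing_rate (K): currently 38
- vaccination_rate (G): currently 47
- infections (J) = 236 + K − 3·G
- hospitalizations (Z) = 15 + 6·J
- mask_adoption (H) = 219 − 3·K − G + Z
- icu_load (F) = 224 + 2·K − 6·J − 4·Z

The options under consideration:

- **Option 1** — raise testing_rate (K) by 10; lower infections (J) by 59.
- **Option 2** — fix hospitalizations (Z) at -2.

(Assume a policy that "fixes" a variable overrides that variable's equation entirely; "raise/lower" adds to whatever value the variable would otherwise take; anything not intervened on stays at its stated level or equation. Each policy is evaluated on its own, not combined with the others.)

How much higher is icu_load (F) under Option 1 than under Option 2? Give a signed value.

-1770

Option 1 (K + 10, J − 59):
  K = 38 + 10 = 48
  G = 47
  J = 236 + 48 − 3·47 (−59 from intervention) = 84
  Z = 15 + 6·84 = 519
  F = 224 + 2·48 − 6·84 − 4·519 = -2260
Option 2 (Z := -2):
  K = 38
  G = 47
  J = 236 + 38 − 3·47 = 133
  Z = -2
  F = 224 + 2·38 − 6·133 − 4·(-2) = -490
F: -2260 − (-490) = -1770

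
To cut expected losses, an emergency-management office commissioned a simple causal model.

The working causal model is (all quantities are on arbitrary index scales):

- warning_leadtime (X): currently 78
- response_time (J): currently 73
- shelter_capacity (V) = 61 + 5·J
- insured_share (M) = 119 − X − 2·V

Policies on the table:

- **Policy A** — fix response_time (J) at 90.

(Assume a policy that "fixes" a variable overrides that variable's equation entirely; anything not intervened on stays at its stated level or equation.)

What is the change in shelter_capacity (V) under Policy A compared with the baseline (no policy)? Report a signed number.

Baseline:
  J = 73
  V = 61 + 5·73 = 426
Policy A (J := 90):
  J = 90
  V = 61 + 5·90 = 511
Change in V: 511 − 426 = 85

85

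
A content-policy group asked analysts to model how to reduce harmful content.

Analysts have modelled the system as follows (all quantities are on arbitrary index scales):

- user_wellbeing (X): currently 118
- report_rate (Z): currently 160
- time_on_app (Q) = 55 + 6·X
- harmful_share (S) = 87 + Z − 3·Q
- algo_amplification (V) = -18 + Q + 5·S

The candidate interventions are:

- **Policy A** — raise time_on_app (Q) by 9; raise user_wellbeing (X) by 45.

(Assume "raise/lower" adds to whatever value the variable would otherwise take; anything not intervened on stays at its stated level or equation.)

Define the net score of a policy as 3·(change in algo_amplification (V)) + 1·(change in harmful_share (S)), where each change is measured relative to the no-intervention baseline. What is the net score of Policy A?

Baseline:
  X = 118
  Z = 160
  Q = 55 + 6·118 = 763
  S = 87 + 160 − 3·763 = -2042
  V = -18 + 763 + 5·(-2042) = -9465
Policy A (Q + 9, X + 45):
  X = 118 + 45 = 163
  Z = 160
  Q = 55 + 6·163 (+9 from intervention) = 1042
  S = 87 + 160 − 3·1042 = -2879
  V = -18 + 1042 + 5·(-2879) = -13371
ΔV = -13371 − (-9465) = -3906; ΔS = -2879 − (-2042) = -837
Score = 3·(-3906) + 1·(-837) = -12555

-12555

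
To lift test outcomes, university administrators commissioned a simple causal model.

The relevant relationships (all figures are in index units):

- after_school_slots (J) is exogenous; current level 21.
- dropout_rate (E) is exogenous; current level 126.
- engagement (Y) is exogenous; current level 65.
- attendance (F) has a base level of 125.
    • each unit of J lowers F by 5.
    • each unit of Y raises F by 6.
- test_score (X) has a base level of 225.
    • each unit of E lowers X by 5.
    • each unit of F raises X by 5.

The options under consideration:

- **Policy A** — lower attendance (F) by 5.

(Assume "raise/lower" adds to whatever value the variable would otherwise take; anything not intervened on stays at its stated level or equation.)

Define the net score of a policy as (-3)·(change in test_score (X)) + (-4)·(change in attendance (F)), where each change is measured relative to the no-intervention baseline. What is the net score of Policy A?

95

Baseline:
  J = 21
  E = 126
  Y = 65
  F = 125 − 5·21 + 6·65 = 410
  X = 225 − 5·126 + 5·410 = 1645
Policy A (F − 5):
  J = 21
  E = 126
  Y = 65
  F = 125 − 5·21 + 6·65 (−5 from intervention) = 405
  X = 225 − 5·126 + 5·405 = 1620
ΔX = 1620 − 1645 = -25; ΔF = 405 − 410 = -5
Score = (-3)·(-25) + (-4)·(-5) = 95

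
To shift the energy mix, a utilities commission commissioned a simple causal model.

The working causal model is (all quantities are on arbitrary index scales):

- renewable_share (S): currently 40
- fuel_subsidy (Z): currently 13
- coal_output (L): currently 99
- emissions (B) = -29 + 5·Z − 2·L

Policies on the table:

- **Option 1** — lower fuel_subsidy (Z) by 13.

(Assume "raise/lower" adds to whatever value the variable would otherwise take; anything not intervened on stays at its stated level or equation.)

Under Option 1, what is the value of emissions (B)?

Option 1 (Z − 13):
  Z = 13 − 13 = 0
  L = 99
  B = -29 + 5·0 − 2·99 = -227

-227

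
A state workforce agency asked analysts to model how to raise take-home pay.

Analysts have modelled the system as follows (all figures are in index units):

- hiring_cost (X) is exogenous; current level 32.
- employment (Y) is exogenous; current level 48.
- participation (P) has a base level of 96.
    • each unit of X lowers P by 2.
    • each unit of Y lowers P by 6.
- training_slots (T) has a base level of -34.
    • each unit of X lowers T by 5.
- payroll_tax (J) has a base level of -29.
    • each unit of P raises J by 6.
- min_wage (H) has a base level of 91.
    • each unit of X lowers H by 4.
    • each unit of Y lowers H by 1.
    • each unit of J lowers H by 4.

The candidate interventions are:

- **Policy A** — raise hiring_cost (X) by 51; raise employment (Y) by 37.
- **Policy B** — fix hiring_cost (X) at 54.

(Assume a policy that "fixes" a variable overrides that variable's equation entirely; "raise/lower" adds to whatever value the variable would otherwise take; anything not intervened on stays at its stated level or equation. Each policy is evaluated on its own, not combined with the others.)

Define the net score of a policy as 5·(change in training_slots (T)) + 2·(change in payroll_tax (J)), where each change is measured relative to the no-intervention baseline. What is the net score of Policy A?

-5163

Baseline:
  X = 32
  Y = 48
  P = 96 − 2·32 − 6·48 = -256
  T = -34 − 5·32 = -194
  J = -29 + 6·(-256) = -1565
Policy A (X + 51, Y + 37):
  X = 32 + 51 = 83
  Y = 48 + 37 = 85
  P = 96 − 2·83 − 6·85 = -580
  T = -34 − 5·83 = -449
  J = -29 + 6·(-580) = -3509
ΔT = -449 − (-194) = -255; ΔJ = -3509 − (-1565) = -1944
Score = 5·(-255) + 2·(-1944) = -5163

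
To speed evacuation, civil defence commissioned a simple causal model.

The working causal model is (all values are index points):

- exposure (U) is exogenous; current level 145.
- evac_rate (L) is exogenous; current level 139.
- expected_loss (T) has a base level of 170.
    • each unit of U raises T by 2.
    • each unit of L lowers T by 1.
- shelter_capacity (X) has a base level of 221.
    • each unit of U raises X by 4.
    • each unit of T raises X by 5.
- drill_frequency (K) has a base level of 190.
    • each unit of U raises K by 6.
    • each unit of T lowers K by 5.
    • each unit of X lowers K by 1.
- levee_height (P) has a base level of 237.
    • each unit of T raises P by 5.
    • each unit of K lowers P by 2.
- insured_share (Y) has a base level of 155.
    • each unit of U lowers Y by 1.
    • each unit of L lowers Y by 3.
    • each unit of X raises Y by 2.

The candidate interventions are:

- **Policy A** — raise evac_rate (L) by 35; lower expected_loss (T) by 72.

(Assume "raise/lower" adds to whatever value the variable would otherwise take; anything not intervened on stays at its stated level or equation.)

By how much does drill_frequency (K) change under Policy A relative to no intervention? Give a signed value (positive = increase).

Baseline:
  U = 145
  L = 139
  T = 170 + 2·145 − 139 = 321
  X = 221 + 4·145 + 5·321 = 2406
  K = 190 + 6·145 − 5·321 − 2406 = -2951
Policy A (L + 35, T − 72):
  U = 145
  L = 139 + 35 = 174
  T = 170 + 2·145 − 174 (−72 from intervention) = 214
  X = 221 + 4·145 + 5·214 = 1871
  K = 190 + 6·145 − 5·214 − 1871 = -1881
Change in K: -1881 − (-2951) = 1070

1070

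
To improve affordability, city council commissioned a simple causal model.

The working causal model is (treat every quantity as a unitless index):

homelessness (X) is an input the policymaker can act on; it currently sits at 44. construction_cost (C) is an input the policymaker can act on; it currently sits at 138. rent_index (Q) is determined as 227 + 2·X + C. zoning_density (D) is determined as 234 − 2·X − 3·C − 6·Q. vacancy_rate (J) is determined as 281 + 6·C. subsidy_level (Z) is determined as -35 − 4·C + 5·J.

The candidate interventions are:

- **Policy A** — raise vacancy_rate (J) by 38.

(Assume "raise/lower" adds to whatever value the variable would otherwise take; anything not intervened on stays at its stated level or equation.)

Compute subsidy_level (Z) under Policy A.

Policy A (J + 38):
  C = 138
  J = 281 + 6·138 (+38 from intervention) = 1147
  Z = -35 − 4·138 + 5·1147 = 5148

5148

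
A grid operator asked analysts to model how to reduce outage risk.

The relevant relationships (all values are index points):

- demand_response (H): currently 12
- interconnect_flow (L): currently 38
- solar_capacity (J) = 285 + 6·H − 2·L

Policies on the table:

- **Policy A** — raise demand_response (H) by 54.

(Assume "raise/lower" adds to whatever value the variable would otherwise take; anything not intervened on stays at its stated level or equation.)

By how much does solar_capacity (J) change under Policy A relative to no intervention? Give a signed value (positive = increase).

324

Baseline:
  H = 12
  L = 38
  J = 285 + 6·12 − 2·38 = 281
Policy A (H + 54):
  H = 12 + 54 = 66
  L = 38
  J = 285 + 6·66 − 2·38 = 605
Change in J: 605 − 281 = 324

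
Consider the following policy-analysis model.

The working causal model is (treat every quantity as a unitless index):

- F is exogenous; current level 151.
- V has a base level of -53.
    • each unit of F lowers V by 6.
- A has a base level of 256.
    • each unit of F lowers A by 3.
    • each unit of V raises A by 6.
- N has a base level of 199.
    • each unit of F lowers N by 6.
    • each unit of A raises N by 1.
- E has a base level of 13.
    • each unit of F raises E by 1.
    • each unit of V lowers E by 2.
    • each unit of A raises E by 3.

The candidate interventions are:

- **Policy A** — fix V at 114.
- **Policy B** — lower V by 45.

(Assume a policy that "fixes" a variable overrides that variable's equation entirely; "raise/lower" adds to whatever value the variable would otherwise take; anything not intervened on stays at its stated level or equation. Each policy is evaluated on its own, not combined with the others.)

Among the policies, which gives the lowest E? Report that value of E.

-16491

Policy A (V := 114):
  F = 151
  V = 114
  A = 256 − 3·151 + 6·114 = 487
  E = 13 + 151 − 2·114 + 3·487 = 1397
Policy B (V − 45):
  F = 151
  V = -53 − 6·151 (−45 from intervention) = -1004
  A = 256 − 3·151 + 6·(-1004) = -6221
  E = 13 + 151 − 2·(-1004) + 3·(-6221) = -16491
Comparing — Policy A: E=1397, Policy B: E=-16491. Lowest is -16491 (Policy B).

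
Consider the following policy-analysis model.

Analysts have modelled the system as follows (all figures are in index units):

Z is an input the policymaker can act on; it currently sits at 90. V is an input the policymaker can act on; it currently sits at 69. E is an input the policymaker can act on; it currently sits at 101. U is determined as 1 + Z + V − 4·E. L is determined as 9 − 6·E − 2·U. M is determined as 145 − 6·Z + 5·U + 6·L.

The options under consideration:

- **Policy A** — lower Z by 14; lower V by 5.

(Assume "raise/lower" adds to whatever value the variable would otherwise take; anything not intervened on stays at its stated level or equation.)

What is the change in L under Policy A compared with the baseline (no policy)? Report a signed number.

38

Baseline:
  Z = 90
  V = 69
  E = 101
  U = 1 + 90 + 69 − 4·101 = -244
  L = 9 − 6·101 − 2·(-244) = -109
Policy A (Z − 14, V − 5):
  Z = 90 − 14 = 76
  V = 69 − 5 = 64
  E = 101
  U = 1 + 76 + 64 − 4·101 = -263
  L = 9 − 6·101 − 2·(-263) = -71
Change in L: -71 − (-109) = 38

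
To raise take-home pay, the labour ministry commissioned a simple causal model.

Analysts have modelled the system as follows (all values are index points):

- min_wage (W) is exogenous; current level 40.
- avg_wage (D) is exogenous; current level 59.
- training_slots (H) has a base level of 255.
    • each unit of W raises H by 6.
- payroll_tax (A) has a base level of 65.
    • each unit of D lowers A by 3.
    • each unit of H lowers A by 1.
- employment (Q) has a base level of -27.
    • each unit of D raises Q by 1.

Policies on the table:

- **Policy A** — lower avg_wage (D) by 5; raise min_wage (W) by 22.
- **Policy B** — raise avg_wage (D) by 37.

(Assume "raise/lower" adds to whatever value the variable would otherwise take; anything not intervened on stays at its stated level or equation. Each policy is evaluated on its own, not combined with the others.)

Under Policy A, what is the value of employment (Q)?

Policy A (D − 5, W + 22):
  D = 59 − 5 = 54
  Q = -27 + 54 = 27

27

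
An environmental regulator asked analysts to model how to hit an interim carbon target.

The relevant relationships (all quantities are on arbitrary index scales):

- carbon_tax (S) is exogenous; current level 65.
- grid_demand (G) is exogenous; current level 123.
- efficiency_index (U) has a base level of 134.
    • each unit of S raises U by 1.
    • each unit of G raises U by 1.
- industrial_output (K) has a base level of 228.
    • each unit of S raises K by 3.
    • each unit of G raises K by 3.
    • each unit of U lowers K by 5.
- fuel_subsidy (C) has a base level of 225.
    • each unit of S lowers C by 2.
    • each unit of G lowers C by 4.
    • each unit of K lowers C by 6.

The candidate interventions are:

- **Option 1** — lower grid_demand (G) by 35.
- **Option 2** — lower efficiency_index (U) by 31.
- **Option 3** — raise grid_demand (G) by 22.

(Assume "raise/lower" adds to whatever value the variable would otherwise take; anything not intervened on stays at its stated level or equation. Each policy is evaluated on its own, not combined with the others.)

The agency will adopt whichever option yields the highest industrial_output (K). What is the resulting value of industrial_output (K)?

Option 1 (G − 35):
  S = 65
  G = 123 − 35 = 88
  U = 134 + 65 + 88 = 287
  K = 228 + 3·65 + 3·88 − 5·287 = -748
Option 2 (U − 31):
  S = 65
  G = 123
  U = 134 + 65 + 123 (−31 from intervention) = 291
  K = 228 + 3·65 + 3·123 − 5·291 = -663
Option 3 (G + 22):
  S = 65
  G = 123 + 22 = 145
  U = 134 + 65 + 145 = 344
  K = 228 + 3·65 + 3·145 − 5·344 = -862
Comparing — Option 1: K=-748, Option 2: K=-663, Option 3: K=-862. Highest is -663 (Option 2).

-663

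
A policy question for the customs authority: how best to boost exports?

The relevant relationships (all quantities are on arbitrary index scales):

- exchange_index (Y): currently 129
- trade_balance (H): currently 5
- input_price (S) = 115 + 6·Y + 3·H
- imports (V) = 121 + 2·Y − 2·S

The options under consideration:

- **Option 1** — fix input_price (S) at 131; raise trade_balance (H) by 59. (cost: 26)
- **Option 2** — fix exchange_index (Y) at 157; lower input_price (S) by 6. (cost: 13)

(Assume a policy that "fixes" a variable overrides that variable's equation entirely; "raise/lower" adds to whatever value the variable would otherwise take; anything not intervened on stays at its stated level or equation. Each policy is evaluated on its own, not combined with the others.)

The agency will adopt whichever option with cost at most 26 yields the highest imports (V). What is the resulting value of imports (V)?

117

Option 1 (S := 131, H + 59):
  Y = 129
  H = 5 + 59 = 64
  S = 131
  V = 121 + 2·129 − 2·131 = 117
Option 2 (Y := 157, S − 6):
  Y = 157
  H = 5
  S = 115 + 6·157 + 3·5 (−6 from intervention) = 1066
  V = 121 + 2·157 − 2·1066 = -1697
Comparing — Option 1: V=117, Option 2: V=-1697. Highest is 117 (Option 1).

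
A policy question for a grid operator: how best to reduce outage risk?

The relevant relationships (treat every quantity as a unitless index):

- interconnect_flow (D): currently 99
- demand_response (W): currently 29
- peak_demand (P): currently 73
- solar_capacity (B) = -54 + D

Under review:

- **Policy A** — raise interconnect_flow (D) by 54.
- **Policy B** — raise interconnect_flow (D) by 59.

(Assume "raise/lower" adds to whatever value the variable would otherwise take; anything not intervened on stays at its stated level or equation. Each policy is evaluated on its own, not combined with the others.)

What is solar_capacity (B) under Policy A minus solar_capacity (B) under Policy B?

Policy A (D + 54):
  D = 99 + 54 = 153
  B = -54 + 153 = 99
Policy B (D + 59):
  D = 99 + 59 = 158
  B = -54 + 158 = 104
B: 99 − 104 = -5

-5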